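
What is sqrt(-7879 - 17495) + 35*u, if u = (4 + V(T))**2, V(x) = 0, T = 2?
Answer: 560 + I*sqrt(25374) ≈ 560.0 + 159.29*I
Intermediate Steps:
u = 16 (u = (4 + 0)**2 = 4**2 = 16)
sqrt(-7879 - 17495) + 35*u = sqrt(-7879 - 17495) + 35*16 = sqrt(-25374) + 560 = I*sqrt(25374) + 560 = 560 + I*sqrt(25374)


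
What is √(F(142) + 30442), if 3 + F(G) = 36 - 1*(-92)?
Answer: √30567 ≈ 174.83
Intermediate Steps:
F(G) = 125 (F(G) = -3 + (36 - 1*(-92)) = -3 + (36 + 92) = -3 + 128 = 125)
√(F(142) + 30442) = √(125 + 30442) = √30567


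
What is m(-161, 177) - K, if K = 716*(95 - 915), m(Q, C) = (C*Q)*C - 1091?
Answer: -4457940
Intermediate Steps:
m(Q, C) = -1091 + Q*C**2 (m(Q, C) = Q*C**2 - 1091 = -1091 + Q*C**2)
K = -587120 (K = 716*(-820) = -587120)
m(-161, 177) - K = (-1091 - 161*177**2) - 1*(-587120) = (-1091 - 161*31329) + 587120 = (-1091 - 5043969) + 587120 = -5045060 + 587120 = -4457940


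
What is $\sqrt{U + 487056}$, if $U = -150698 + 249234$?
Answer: $2 \sqrt{146398} \approx 765.24$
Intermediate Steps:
$U = 98536$
$\sqrt{U + 487056} = \sqrt{98536 + 487056} = \sqrt{585592} = 2 \sqrt{146398}$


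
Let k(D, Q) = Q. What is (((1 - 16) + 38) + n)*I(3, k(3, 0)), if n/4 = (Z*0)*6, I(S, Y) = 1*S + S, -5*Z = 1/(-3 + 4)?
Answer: 138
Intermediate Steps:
Z = -⅕ (Z = -1/(5*(-3 + 4)) = -⅕/1 = -⅕*1 = -⅕ ≈ -0.20000)
I(S, Y) = 2*S (I(S, Y) = S + S = 2*S)
n = 0 (n = 4*(-⅕*0*6) = 4*(0*6) = 4*0 = 0)
(((1 - 16) + 38) + n)*I(3, k(3, 0)) = (((1 - 16) + 38) + 0)*(2*3) = ((-15 + 38) + 0)*6 = (23 + 0)*6 = 23*6 = 138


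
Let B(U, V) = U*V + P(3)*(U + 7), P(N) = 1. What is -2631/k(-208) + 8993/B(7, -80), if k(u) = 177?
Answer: -1009429/32214 ≈ -31.335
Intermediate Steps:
B(U, V) = 7 + U + U*V (B(U, V) = U*V + 1*(U + 7) = U*V + 1*(7 + U) = U*V + (7 + U) = 7 + U + U*V)
-2631/k(-208) + 8993/B(7, -80) = -2631/177 + 8993/(7 + 7 + 7*(-80)) = -2631*1/177 + 8993/(7 + 7 - 560) = -877/59 + 8993/(-546) = -877/59 + 8993*(-1/546) = -877/59 - 8993/546 = -1009429/32214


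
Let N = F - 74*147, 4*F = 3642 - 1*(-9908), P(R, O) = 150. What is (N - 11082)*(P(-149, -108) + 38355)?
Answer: -1430268225/2 ≈ -7.1513e+8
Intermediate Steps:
F = 6775/2 (F = (3642 - 1*(-9908))/4 = (3642 + 9908)/4 = (1/4)*13550 = 6775/2 ≈ 3387.5)
N = -14981/2 (N = 6775/2 - 74*147 = 6775/2 - 1*10878 = 6775/2 - 10878 = -14981/2 ≈ -7490.5)
(N - 11082)*(P(-149, -108) + 38355) = (-14981/2 - 11082)*(150 + 38355) = -37145/2*38505 = -1430268225/2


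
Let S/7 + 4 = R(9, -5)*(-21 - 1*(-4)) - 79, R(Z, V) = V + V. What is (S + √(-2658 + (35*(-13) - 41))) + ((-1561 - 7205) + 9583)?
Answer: 1426 + I*√3154 ≈ 1426.0 + 56.16*I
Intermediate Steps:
R(Z, V) = 2*V
S = 609 (S = -28 + 7*((2*(-5))*(-21 - 1*(-4)) - 79) = -28 + 7*(-10*(-21 + 4) - 79) = -28 + 7*(-10*(-17) - 79) = -28 + 7*(170 - 79) = -28 + 7*91 = -28 + 637 = 609)
(S + √(-2658 + (35*(-13) - 41))) + ((-1561 - 7205) + 9583) = (609 + √(-2658 + (35*(-13) - 41))) + ((-1561 - 7205) + 9583) = (609 + √(-2658 + (-455 - 41))) + (-8766 + 9583) = (609 + √(-2658 - 496)) + 817 = (609 + √(-3154)) + 817 = (609 + I*√3154) + 817 = 1426 + I*√3154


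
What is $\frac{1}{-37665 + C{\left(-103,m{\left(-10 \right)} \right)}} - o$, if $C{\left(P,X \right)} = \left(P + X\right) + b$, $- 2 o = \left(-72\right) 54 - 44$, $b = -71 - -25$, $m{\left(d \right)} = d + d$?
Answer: $- \frac{74381645}{37834} \approx -1966.0$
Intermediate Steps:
$m{\left(d \right)} = 2 d$
$b = -46$ ($b = -71 + 25 = -46$)
$o = 1966$ ($o = - \frac{\left(-72\right) 54 - 44}{2} = - \frac{-3888 - 44}{2} = \left(- \frac{1}{2}\right) \left(-3932\right) = 1966$)
$C{\left(P,X \right)} = -46 + P + X$ ($C{\left(P,X \right)} = \left(P + X\right) - 46 = -46 + P + X$)
$\frac{1}{-37665 + C{\left(-103,m{\left(-10 \right)} \right)}} - o = \frac{1}{-37665 - 169} - 1966 = \frac{1}{-37834} - 1966 = - \frac{1}{37834} - 1966 = - \frac{74381645}{37834}$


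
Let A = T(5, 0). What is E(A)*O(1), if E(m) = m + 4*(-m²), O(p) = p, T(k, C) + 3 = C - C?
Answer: -39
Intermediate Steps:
T(k, C) = -3 (T(k, C) = -3 + (C - C) = -3 + 0 = -3)
A = -3
E(m) = m - 4*m²
E(A)*O(1) = -3*(1 - 4*(-3))*1 = -3*(1 + 12)*1 = -3*13*1 = -39*1 = -39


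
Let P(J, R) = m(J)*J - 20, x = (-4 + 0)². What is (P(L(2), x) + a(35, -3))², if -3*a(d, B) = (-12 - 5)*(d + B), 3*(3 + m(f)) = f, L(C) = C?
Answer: 220900/9 ≈ 24544.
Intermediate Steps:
x = 16 (x = (-4)² = 16)
m(f) = -3 + f/3
a(d, B) = 17*B/3 + 17*d/3 (a(d, B) = -(-12 - 5)*(d + B)/3 = -(-17)*(B + d)/3 = -(-17*B - 17*d)/3 = 17*B/3 + 17*d/3)
P(J, R) = -20 + J*(-3 + J/3) (P(J, R) = (-3 + J/3)*J - 20 = J*(-3 + J/3) - 20 = -20 + J*(-3 + J/3))
(P(L(2), x) + a(35, -3))² = ((-20 + (⅓)*2*(-9 + 2)) + ((17/3)*(-3) + (17/3)*35))² = ((-20 + (⅓)*2*(-7)) + (-17 + 595/3))² = ((-20 - 14/3) + 544/3)² = (-74/3 + 544/3)² = (470/3)² = 220900/9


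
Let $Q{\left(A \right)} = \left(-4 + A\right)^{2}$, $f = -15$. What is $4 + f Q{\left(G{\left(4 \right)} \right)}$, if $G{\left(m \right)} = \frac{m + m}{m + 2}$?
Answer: $- \frac{308}{3} \approx -102.67$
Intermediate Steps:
$G{\left(m \right)} = \frac{2 m}{2 + m}$
$4 + f Q{\left(G{\left(4 \right)} \right)} = 4 - 15 \left(-4 + 2 \cdot 4 \frac{1}{2 + 4}\right)^{2} = 4 - 15 \left(-4 + 2 \cdot 4 \cdot \frac{1}{6}\right)^{2} = 4 - 15 \left(-4 + \frac{4}{3}\right)^{2} = 4 - 15 \left(- \frac{8}{3}\right)^{2} = 4 - \frac{320}{3} = - \frac{308}{3}$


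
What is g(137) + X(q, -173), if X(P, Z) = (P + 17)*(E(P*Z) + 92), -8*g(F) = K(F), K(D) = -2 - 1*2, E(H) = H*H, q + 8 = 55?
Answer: 8462496385/2 ≈ 4.2312e+9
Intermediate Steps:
q = 47 (q = -8 + 55 = 47)
E(H) = H**2
K(D) = -4 (K(D) = -2 - 2 = -4)
g(F) = 1/2 (g(F) = -1/8*(-4) = 1/2)
X(P, Z) = (17 + P)*(92 + P**2*Z**2) (X(P, Z) = (P + 17)*((P*Z)**2 + 92) = (17 + P)*(P**2*Z**2 + 92) = (17 + P)*(92 + P**2*Z**2))
g(137) + X(q, -173) = 1/2 + (1564 + 92*47 + 47**3*(-173)**2 + 17*47**2*(-173)**2) = 1/2 + (1564 + 4324 + 103823*29929 + 17*2209*29929) = 1/2 + (1564 + 4324 + 3107318567 + 1123923737) = 1/2 + 4231248192 = 8462496385/2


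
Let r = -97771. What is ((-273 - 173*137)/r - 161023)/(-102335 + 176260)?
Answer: -15743355759/7227721175 ≈ -2.1782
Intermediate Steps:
((-273 - 173*137)/r - 161023)/(-102335 + 176260) = ((-273 - 173*137)/(-97771) - 161023)/(-102335 + 176260) = ((-273 - 23701)*(-1/97771) - 161023)/73925 = (-23974*(-1/97771) - 161023)*(1/73925) = (23974/97771 - 161023)*(1/73925) = -15743355759/97771*1/73925 = -15743355759/7227721175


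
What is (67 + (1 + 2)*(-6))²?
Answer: 2401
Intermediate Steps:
(67 + (1 + 2)*(-6))² = (67 + 3*(-6))² = (67 - 18)² = 49² = 2401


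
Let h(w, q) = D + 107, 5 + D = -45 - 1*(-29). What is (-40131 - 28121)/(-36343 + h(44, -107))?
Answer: 68252/36257 ≈ 1.8825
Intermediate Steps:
D = -21 (D = -5 + (-45 - 1*(-29)) = -5 + (-45 + 29) = -5 - 16 = -21)
h(w, q) = 86 (h(w, q) = -21 + 107 = 86)
(-40131 - 28121)/(-36343 + h(44, -107)) = (-40131 - 28121)/(-36343 + 86) = -68252/(-36257) = -68252*(-1/36257) = 68252/36257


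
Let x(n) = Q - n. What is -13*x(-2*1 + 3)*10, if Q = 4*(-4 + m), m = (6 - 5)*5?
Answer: -390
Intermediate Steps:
m = 5 (m = 1*5 = 5)
Q = 4 (Q = 4*(-4 + 5) = 4*1 = 4)
x(n) = 4 - n
-13*x(-2*1 + 3)*10 = -13*(4 - (-2*1 + 3))*10 = -13*(4 - (-2 + 3))*10 = -13*(4 - 1*1)*10 = -13*(4 - 1)*10 = -13*3*10 = -39*10 = -390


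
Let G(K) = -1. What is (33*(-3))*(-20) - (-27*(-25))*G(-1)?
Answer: 2655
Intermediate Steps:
(33*(-3))*(-20) - (-27*(-25))*G(-1) = (33*(-3))*(-20) - (-27*(-25))*(-1) = -99*(-20) - 675*(-1) = 1980 - 1*(-675) = 1980 + 675 = 2655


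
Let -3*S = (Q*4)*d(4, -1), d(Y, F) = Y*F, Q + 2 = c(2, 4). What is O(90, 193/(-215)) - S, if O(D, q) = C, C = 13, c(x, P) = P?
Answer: 7/3 ≈ 2.3333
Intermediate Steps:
Q = 2 (Q = -2 + 4 = 2)
d(Y, F) = F*Y
O(D, q) = 13
S = 32/3 (S = -2*4*(-1*4)/3 = -8*(-4)/3 = -⅓*(-32) = 32/3 ≈ 10.667)
O(90, 193/(-215)) - S = 13 - 1*32/3 = 13 - 32/3 = 7/3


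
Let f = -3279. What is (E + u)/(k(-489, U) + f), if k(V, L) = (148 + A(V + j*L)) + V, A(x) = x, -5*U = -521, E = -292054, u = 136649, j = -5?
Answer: 31081/926 ≈ 33.565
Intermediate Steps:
U = 521/5 (U = -⅕*(-521) = 521/5 ≈ 104.20)
k(V, L) = 148 - 5*L + 2*V (k(V, L) = (148 + (V - 5*L)) + V = (148 + V - 5*L) + V = 148 - 5*L + 2*V)
(E + u)/(k(-489, U) + f) = (-292054 + 136649)/((148 - 5*521/5 + 2*(-489)) - 3279) = -155405/((148 - 521 - 978) - 3279) = -155405/(-1351 - 3279) = -155405/(-4630) = -155405*(-1/4630) = 31081/926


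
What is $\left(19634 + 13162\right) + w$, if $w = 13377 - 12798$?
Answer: $33375$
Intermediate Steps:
$w = 579$
$\left(19634 + 13162\right) + w = \left(19634 + 13162\right) + 579 = 32796 + 579 = 33375$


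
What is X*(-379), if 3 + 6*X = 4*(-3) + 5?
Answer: 1895/3 ≈ 631.67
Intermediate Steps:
X = -5/3 (X = -1/2 + (4*(-3) + 5)/6 = -1/2 + (-12 + 5)/6 = -1/2 + (1/6)*(-7) = -1/2 - 7/6 = -5/3 ≈ -1.6667)
X*(-379) = -5/3*(-379) = 1895/3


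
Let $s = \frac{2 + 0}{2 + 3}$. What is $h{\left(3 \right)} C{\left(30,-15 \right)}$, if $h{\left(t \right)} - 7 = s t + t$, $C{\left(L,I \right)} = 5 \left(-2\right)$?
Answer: $-112$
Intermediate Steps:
$s = \frac{2}{5} \approx 0.4$
$C{\left(L,I \right)} = -10$
$h{\left(t \right)} = 7 + \frac{7 t}{5}$ ($h{\left(t \right)} = 7 + \left(\frac{2 t}{5} + t\right) = 7 + \frac{7 t}{5}$)
$h{\left(3 \right)} C{\left(30,-15 \right)} = \left(7 + \frac{7}{5} \cdot 3\right) \left(-10\right) = \left(7 + \frac{21}{5}\right) \left(-10\right) = \frac{56}{5} \left(-10\right) = -112$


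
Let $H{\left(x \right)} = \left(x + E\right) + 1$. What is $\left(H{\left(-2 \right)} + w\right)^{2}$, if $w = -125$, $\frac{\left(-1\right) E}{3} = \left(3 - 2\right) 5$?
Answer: $19881$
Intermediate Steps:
$E = -15$ ($E = - 3 \left(3 - 2\right) 5 = - 3 \cdot 1 \cdot 5 = \left(-3\right) 5 = -15$)
$H{\left(x \right)} = -14 + x$ ($H{\left(x \right)} = \left(x - 15\right) + 1 = \left(-15 + x\right) + 1 = -14 + x$)
$\left(H{\left(-2 \right)} + w\right)^{2} = \left(\left(-14 - 2\right) - 125\right)^{2} = \left(-16 - 125\right)^{2} = \left(-141\right)^{2} = 19881$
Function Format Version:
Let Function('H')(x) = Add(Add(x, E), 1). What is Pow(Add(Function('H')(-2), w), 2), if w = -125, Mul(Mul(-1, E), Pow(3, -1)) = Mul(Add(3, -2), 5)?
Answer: 19881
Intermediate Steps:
E = -15 (E = Mul(-3, Mul(Add(3, -2), 5)) = Mul(-3, Mul(1, 5)) = Mul(-3, 5) = -15)
Function('H')(x) = Add(-14, x) (Function('H')(x) = Add(Add(x, -15), 1) = Add(Add(-15, x), 1) = Add(-14, x))
Pow(Add(Function('H')(-2), w), 2) = Pow(Add(Add(-14, -2), -125), 2) = Pow(Add(-16, -125), 2) = Pow(-141, 2) = 19881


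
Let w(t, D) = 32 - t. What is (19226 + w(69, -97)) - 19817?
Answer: -628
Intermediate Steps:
(19226 + w(69, -97)) - 19817 = (19226 + (32 - 1*69)) - 19817 = (19226 + (32 - 69)) - 19817 = (19226 - 37) - 19817 = 19189 - 19817 = -628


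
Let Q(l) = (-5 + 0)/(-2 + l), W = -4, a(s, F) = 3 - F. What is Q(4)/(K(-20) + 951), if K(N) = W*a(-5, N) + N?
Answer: -5/1678 ≈ -0.0029797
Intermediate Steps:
K(N) = -12 + 5*N (K(N) = -4*(3 - N) + N = (-12 + 4*N) + N = -12 + 5*N)
Q(l) = -5/(-2 + l)
Q(4)/(K(-20) + 951) = (-5/(-2 + 4))/((-12 + 5*(-20)) + 951) = (-5/2)/((-12 - 100) + 951) = (-5*1/2)/(-112 + 951) = -5/2/839 = (1/839)*(-5/2) = -5/1678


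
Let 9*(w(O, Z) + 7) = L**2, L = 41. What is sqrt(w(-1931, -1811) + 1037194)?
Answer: 2*sqrt(2334091)/3 ≈ 1018.5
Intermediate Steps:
w(O, Z) = 1618/9 (w(O, Z) = -7 + (1/9)*41**2 = -7 + (1/9)*1681 = -7 + 1681/9 = 1618/9)
sqrt(w(-1931, -1811) + 1037194) = sqrt(1618/9 + 1037194) = sqrt(9336364/9) = 2*sqrt(2334091)/3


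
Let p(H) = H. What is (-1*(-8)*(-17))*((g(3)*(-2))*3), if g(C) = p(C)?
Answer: 2448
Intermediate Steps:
g(C) = C
(-1*(-8)*(-17))*((g(3)*(-2))*3) = (-1*(-8)*(-17))*((3*(-2))*3) = (8*(-17))*(-6*3) = -136*(-18) = 2448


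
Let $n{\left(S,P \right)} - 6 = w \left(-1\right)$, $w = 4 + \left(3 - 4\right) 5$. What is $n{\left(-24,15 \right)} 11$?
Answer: $77$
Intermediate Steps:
$w = -1$ ($w = 4 - 5 = -1$)
$n{\left(S,P \right)} = 7$ ($n{\left(S,P \right)} = 6 - -1 = 6 + 1 = 7$)
$n{\left(-24,15 \right)} 11 = 7 \cdot 11 = 77$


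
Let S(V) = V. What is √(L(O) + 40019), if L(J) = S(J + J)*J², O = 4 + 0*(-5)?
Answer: √40147 ≈ 200.37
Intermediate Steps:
O = 4 (O = 4 + 0 = 4)
L(J) = 2*J³ (L(J) = (J + J)*J² = (2*J)*J² = 2*J³)
√(L(O) + 40019) = √(2*4³ + 40019) = √(2*64 + 40019) = √(128 + 40019) = √40147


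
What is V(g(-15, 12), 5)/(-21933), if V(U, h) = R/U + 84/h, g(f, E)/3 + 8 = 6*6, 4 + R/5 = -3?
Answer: -983/1315980 ≈ -0.00074697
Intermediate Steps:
R = -35 (R = -20 + 5*(-3) = -20 - 15 = -35)
g(f, E) = 84 (g(f, E) = -24 + 3*(6*6) = -24 + 3*36 = -24 + 108 = 84)
V(U, h) = -35/U + 84/h
V(g(-15, 12), 5)/(-21933) = (-35/84 + 84/5)/(-21933) = (-35*1/84 + 84*(1/5))*(-1/21933) = (-5/12 + 84/5)*(-1/21933) = (983/60)*(-1/21933) = -983/1315980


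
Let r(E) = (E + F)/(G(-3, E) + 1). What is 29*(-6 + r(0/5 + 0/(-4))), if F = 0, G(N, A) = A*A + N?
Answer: -174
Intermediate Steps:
G(N, A) = N + A² (G(N, A) = A² + N = N + A²)
r(E) = E/(-2 + E²) (r(E) = (E + 0)/((-3 + E²) + 1) = E/(-2 + E²))
29*(-6 + r(0/5 + 0/(-4))) = 29*(-6 + (0/5 + 0/(-4))/(-2 + (0/5 + 0/(-4))²)) = 29*(-6 + (0*(⅕) + 0*(-¼))/(-2 + (0*(⅕) + 0*(-¼))²)) = 29*(-6 + (0 + 0)/(-2 + (0 + 0)²)) = 29*(-6 + 0/(-2 + 0²)) = 29*(-6 + 0/(-2 + 0)) = 29*(-6 + 0/(-2)) = 29*(-6 + 0*(-½)) = 29*(-6 + 0) = 29*(-6) = -174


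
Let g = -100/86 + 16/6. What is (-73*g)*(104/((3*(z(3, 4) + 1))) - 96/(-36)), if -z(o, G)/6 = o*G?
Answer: -6571168/27477 ≈ -239.15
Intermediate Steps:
z(o, G) = -6*G*o (z(o, G) = -6*o*G = -6*G*o)
g = 194/129 (g = -100*1/86 + 16*(⅙) = -50/43 + 8/3 = 194/129 ≈ 1.5039)
(-73*g)*(104/((3*(z(3, 4) + 1))) - 96/(-36)) = (-73*194/129)*(104/((3*(-6*4*3 + 1))) - 96/(-36)) = -14162*(104/((3*(-72 + 1))) - 96*(-1/36))/129 = -14162*(104/((3*(-71))) + 8/3)/129 = -14162*(104/(-213) + 8/3)/129 = -14162*(104*(-1/213) + 8/3)/129 = -14162*(-104/213 + 8/3)/129 = -14162/129*464/213 = -6571168/27477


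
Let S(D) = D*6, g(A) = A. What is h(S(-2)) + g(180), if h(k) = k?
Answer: 168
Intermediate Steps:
S(D) = 6*D
h(S(-2)) + g(180) = 6*(-2) + 180 = -12 + 180 = 168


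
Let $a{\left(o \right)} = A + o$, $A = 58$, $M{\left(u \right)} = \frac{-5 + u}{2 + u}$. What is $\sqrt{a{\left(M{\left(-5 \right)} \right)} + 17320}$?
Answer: $\frac{4 \sqrt{9777}}{3} \approx 131.84$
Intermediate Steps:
$M{\left(u \right)} = \frac{-5 + u}{2 + u}$
$a{\left(o \right)} = 58 + o$
$\sqrt{a{\left(M{\left(-5 \right)} \right)} + 17320} = \sqrt{\left(58 + \frac{-5 - 5}{2 - 5}\right) + 17320} = \sqrt{\left(58 + \frac{1}{-3} \left(-10\right)\right) + 17320} = \sqrt{\left(58 - - \frac{10}{3}\right) + 17320} = \sqrt{\left(58 + \frac{10}{3}\right) + 17320} = \sqrt{\frac{184}{3} + 17320} = \sqrt{\frac{52144}{3}} = \frac{4 \sqrt{9777}}{3}$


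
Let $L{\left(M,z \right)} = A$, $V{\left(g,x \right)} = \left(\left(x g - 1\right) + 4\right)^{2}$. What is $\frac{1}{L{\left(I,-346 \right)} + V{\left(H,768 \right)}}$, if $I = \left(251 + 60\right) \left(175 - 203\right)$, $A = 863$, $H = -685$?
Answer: $\frac{1}{276757010792} \approx 3.6133 \cdot 10^{-12}$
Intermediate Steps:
$I = -8708$ ($I = 311 \left(-28\right) = -8708$)
$V{\left(g,x \right)} = \left(3 + g x\right)^{2}$ ($V{\left(g,x \right)} = \left(\left(g x - 1\right) + 4\right)^{2} = \left(\left(-1 + g x\right) + 4\right)^{2} = \left(3 + g x\right)^{2}$)
$L{\left(M,z \right)} = 863$
$\frac{1}{L{\left(I,-346 \right)} + V{\left(H,768 \right)}} = \frac{1}{863 + \left(3 - 526080\right)^{2}} = \frac{1}{863 + \left(-526077\right)^{2}} = \frac{1}{863 + 276757009929} = \frac{1}{276757010792}$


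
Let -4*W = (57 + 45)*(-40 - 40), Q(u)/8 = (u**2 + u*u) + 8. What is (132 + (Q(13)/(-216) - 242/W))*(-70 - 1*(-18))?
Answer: -14209403/2295 ≈ -6191.5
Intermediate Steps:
Q(u) = 64 + 16*u**2 (Q(u) = 8*((u**2 + u*u) + 8) = 8*((u**2 + u**2) + 8) = 8*(2*u**2 + 8) = 8*(8 + 2*u**2) = 64 + 16*u**2)
W = 2040 (W = -(57 + 45)*(-40 - 40)/4 = -51*(-80)/2 = -1/4*(-8160) = 2040)
(132 + (Q(13)/(-216) - 242/W))*(-70 - 1*(-18)) = (132 + ((64 + 16*13**2)/(-216) - 242/2040))*(-70 - 1*(-18)) = (132 + ((64 + 16*169)*(-1/216) - 242*1/2040))*(-70 + 18) = (132 + ((64 + 2704)*(-1/216) - 121/1020))*(-52) = (132 + (2768*(-1/216) - 121/1020))*(-52) = (132 + (-346/27 - 121/1020))*(-52) = (132 - 118729/9180)*(-52) = (1093031/9180)*(-52) = -14209403/2295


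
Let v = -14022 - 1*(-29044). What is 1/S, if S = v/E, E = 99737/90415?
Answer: 99737/1358214130 ≈ 7.3432e-5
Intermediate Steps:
v = 15022 (v = -14022 + 29044 = 15022)
E = 99737/90415 (E = 99737*(1/90415) = 99737/90415 ≈ 1.1031)
S = 1358214130/99737 (S = 15022/(99737/90415) = 15022*(90415/99737) = 1358214130/99737 ≈ 13618.)
1/S = 1/(1358214130/99737) = 99737/1358214130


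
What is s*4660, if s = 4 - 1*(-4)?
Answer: 37280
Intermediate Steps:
s = 8 (s = 4 + 4 = 8)
s*4660 = 8*4660 = 37280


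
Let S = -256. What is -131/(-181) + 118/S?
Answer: 6089/23168 ≈ 0.26282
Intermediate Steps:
-131/(-181) + 118/S = -131/(-181) + 118/(-256) = -131*(-1/181) + 118*(-1/256) = 131/181 - 59/128 = 6089/23168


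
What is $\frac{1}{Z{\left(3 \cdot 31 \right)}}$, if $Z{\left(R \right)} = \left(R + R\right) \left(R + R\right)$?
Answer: $\frac{1}{34596} \approx 2.8905 \cdot 10^{-5}$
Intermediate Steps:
$Z{\left(R \right)} = 4 R^{2}$ ($Z{\left(R \right)} = 2 R 2 R = 4 R^{2}$)
$\frac{1}{Z{\left(3 \cdot 31 \right)}} = \frac{1}{4 \left(3 \cdot 31\right)^{2}} = \frac{1}{4 \cdot 93^{2}} = \frac{1}{4 \cdot 8649} = \frac{1}{34596}$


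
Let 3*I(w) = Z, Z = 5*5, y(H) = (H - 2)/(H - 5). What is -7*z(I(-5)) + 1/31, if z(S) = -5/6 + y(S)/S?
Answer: 49634/11625 ≈ 4.2696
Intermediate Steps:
y(H) = (-2 + H)/(-5 + H)
Z = 25
I(w) = 25/3 (I(w) = (⅓)*25 = 25/3)
z(S) = -⅚ + (-2 + S)/(S*(-5 + S)) (z(S) = -5/6 + ((-2 + S)/(-5 + S))/S = -5*⅙ + (-2 + S)/(S*(-5 + S)) = -⅚ + (-2 + S)/(S*(-5 + S)))
-7*z(I(-5)) + 1/31 = -7*(-12 - 5*(25/3)² + 31*(25/3))/(6*25/3*(-5 + 25/3)) + 1/31 = -7*3*(-12 - 5*625/9 + 775/3)/(6*25*10/3) + 1/31 = -7*3*3*(-12 - 3125/9 + 775/3)/(6*25*10) + 1/31 = -7*3*3*(-908)/(6*25*10*9) + 1/31 = -7*(-227/375) + 1/31 = 1589/375 + 1/31 = 49634/11625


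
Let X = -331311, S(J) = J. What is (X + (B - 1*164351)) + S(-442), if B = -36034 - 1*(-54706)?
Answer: -477432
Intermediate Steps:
B = 18672 (B = -36034 + 54706 = 18672)
(X + (B - 1*164351)) + S(-442) = (-331311 + (18672 - 1*164351)) - 442 = (-331311 + (18672 - 164351)) - 442 = (-331311 - 145679) - 442 = -476990 - 442 = -477432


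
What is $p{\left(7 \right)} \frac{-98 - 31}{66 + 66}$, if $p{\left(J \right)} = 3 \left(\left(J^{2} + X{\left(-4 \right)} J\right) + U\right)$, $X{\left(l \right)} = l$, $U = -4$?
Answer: $- \frac{2193}{44} \approx -49.841$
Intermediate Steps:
$p{\left(J \right)} = -12 - 12 J + 3 J^{2}$ ($p{\left(J \right)} = 3 \left(\left(J^{2} - 4 J\right) - 4\right) = 3 \left(-4 + J^{2} - 4 J\right) = -12 - 12 J + 3 J^{2}$)
$p{\left(7 \right)} \frac{-98 - 31}{66 + 66} = \left(-12 - 84 + 3 \cdot 7^{2}\right) \frac{-98 - 31}{66 + 66} = \left(-12 - 84 + 3 \cdot 49\right) \left(- \frac{129}{132}\right) = \left(-12 - 84 + 147\right) \left(\left(-129\right) \frac{1}{132}\right) = 51 \left(- \frac{43}{44}\right) = - \frac{2193}{44}$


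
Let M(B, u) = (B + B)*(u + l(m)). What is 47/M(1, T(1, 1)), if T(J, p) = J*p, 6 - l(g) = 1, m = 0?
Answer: 47/12 ≈ 3.9167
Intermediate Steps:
l(g) = 5 (l(g) = 6 - 1*1 = 6 - 1 = 5)
M(B, u) = 2*B*(5 + u) (M(B, u) = (B + B)*(u + 5) = (2*B)*(5 + u) = 2*B*(5 + u))
47/M(1, T(1, 1)) = 47/(2*1*(5 + 1*1)) = 47/(2*1*(5 + 1)) = 47/(2*1*6) = 47/12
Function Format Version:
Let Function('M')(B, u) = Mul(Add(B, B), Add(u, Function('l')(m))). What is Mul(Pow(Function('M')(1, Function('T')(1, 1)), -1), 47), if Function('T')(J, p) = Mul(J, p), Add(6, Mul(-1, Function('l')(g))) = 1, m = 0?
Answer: Rational(47, 12) ≈ 3.9167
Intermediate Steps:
Function('l')(g) = 5 (Function('l')(g) = Add(6, Mul(-1, 1)) = Add(6, -1) = 5)
Function('M')(B, u) = Mul(2, B, Add(5, u)) (Function('M')(B, u) = Mul(Add(B, B), Add(u, 5)) = Mul(Mul(2, B), Add(5, u)) = Mul(2, B, Add(5, u)))
Mul(Pow(Function('M')(1, Function('T')(1, 1)), -1), 47) = Mul(Pow(Mul(2, 1, Add(5, Mul(1, 1))), -1), 47) = Mul(Pow(Mul(2, 1, Add(5, 1)), -1), 47) = Mul(Pow(Mul(2, 1, 6), -1), 47) = Mul(Pow(12, -1), 47) = Mul(Rational(1, 12), 47) = Rational(47, 12)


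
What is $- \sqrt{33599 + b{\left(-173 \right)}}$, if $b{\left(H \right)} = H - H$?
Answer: $- \sqrt{33599} \approx -183.3$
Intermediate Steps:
$b{\left(H \right)} = 0$
$- \sqrt{33599 + b{\left(-173 \right)}} = - \sqrt{33599 + 0} = - \sqrt{33599}$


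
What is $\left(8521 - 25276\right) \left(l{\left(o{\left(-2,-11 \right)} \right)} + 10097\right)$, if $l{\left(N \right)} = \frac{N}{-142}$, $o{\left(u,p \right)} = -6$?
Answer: $- \frac{12011491950}{71} \approx -1.6918 \cdot 10^{8}$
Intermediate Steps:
$l{\left(N \right)} = - \frac{N}{142}$ ($l{\left(N \right)} = N \left(- \frac{1}{142}\right) = - \frac{N}{142}$)
$\left(8521 - 25276\right) \left(l{\left(o{\left(-2,-11 \right)} \right)} + 10097\right) = \left(8521 - 25276\right) \left(\left(- \frac{1}{142}\right) \left(-6\right) + 10097\right) = - 16755 \left(\frac{3}{71} + 10097\right) = \left(-16755\right) \frac{716890}{71} = - \frac{12011491950}{71}$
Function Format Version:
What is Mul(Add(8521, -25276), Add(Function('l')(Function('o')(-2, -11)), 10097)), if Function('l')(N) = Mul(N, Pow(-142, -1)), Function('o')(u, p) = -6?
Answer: Rational(-12011491950, 71) ≈ -1.6918e+8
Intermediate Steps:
Function('l')(N) = Mul(Rational(-1, 142), N) (Function('l')(N) = Mul(N, Rational(-1, 142)) = Mul(Rational(-1, 142), N))
Mul(Add(8521, -25276), Add(Function('l')(Function('o')(-2, -11)), 10097)) = Mul(Add(8521, -25276), Add(Mul(Rational(-1, 142), -6), 10097)) = Mul(-16755, Add(Rational(3, 71), 10097)) = Mul(-16755, Rational(716890, 71)) = Rational(-12011491950, 71)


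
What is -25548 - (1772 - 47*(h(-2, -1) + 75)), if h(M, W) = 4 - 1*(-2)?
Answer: -23513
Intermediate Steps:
h(M, W) = 6 (h(M, W) = 4 + 2 = 6)
-25548 - (1772 - 47*(h(-2, -1) + 75)) = -25548 - (1772 - 47*(6 + 75)) = -25548 - (1772 - 47*81) = -25548 - (1772 - 3807) = -25548 - 1*(-2035) = -25548 + 2035 = -23513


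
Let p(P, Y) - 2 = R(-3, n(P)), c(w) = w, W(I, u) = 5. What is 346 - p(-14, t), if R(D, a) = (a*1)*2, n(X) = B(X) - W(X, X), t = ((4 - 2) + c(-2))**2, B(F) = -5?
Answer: 364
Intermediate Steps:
t = 0 (t = ((4 - 2) - 2)**2 = (2 - 2)**2 = 0**2 = 0)
n(X) = -10 (n(X) = -5 - 1*5 = -5 - 5 = -10)
R(D, a) = 2*a (R(D, a) = a*2 = 2*a)
p(P, Y) = -18 (p(P, Y) = 2 + 2*(-10) = 2 - 20 = -18)
346 - p(-14, t) = 346 - 1*(-18) = 346 + 18 = 364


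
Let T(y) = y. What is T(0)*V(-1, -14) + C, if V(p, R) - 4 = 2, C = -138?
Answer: -138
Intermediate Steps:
V(p, R) = 6 (V(p, R) = 4 + 2 = 6)
T(0)*V(-1, -14) + C = 0*6 - 138 = 0 - 138 = -138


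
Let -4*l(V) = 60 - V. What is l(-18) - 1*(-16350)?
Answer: 32661/2 ≈ 16331.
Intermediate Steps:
l(V) = -15 + V/4 (l(V) = -(60 - V)/4 = -15 + V/4)
l(-18) - 1*(-16350) = (-15 + (¼)*(-18)) - 1*(-16350) = (-15 - 9/2) + 16350 = -39/2 + 16350 = 32661/2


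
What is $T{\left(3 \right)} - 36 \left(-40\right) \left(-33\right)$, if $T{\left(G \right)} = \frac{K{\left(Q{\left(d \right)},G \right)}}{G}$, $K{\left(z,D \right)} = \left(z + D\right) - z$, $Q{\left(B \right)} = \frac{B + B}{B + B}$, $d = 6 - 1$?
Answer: $-47519$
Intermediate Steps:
$d = 5$ ($d = 6 - 1 = 5$)
$Q{\left(B \right)} = 1$ ($Q{\left(B \right)} = \frac{2 B}{2 B} = 2 B \frac{1}{2 B} = 1$)
$K{\left(z,D \right)} = D$ ($K{\left(z,D \right)} = \left(D + z\right) - z = D$)
$T{\left(G \right)} = 1$ ($T{\left(G \right)} = \frac{G}{G} = 1$)
$T{\left(3 \right)} - 36 \left(-40\right) \left(-33\right) = 1 - 36 \left(-40\right) \left(-33\right) = 1 - \left(-1440\right) \left(-33\right) = 1 - 47520 = -47519$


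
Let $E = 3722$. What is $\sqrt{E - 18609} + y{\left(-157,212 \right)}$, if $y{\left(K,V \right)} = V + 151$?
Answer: $363 + i \sqrt{14887} \approx 363.0 + 122.01 i$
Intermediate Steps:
$y{\left(K,V \right)} = 151 + V$
$\sqrt{E - 18609} + y{\left(-157,212 \right)} = \sqrt{3722 - 18609} + \left(151 + 212\right) = \sqrt{-14887} + 363 = i \sqrt{14887} + 363 = 363 + i \sqrt{14887}$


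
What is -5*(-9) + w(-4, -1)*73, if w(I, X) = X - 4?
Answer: -320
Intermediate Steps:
w(I, X) = -4 + X
-5*(-9) + w(-4, -1)*73 = -5*(-9) + (-4 - 1)*73 = 45 - 5*73 = 45 - 365 = -320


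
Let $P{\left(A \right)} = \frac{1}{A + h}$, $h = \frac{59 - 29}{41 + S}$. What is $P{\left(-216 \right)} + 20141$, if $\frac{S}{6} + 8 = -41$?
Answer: $\frac{1101269345}{54678} \approx 20141.0$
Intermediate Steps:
$S = -294$ ($S = -48 + 6 \left(-41\right) = -48 - 246 = -294$)
$h = - \frac{30}{253}$ ($h = \frac{59 - 29}{41 - 294} = \frac{30}{-253} = 30 \left(- \frac{1}{253}\right) = - \frac{30}{253} \approx -0.11858$)
$P{\left(A \right)} = \frac{1}{- \frac{30}{253} + A}$ ($P{\left(A \right)} = \frac{1}{A - \frac{30}{253}} = \frac{1}{- \frac{30}{253} + A}$)
$P{\left(-216 \right)} + 20141 = \frac{253}{-30 + 253 \left(-216\right)} + 20141 = \frac{253}{-30 - 54648} + 20141 = \frac{253}{-54678} + 20141 = 253 \left(- \frac{1}{54678}\right) + 20141 = - \frac{253}{54678} + 20141 = \frac{1101269345}{54678}$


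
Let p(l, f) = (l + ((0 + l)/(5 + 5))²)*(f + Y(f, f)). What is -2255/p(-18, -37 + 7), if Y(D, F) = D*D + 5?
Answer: 11/63 ≈ 0.17460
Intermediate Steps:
Y(D, F) = 5 + D² (Y(D, F) = D² + 5 = 5 + D²)
p(l, f) = (l + l²/100)*(5 + f + f²) (p(l, f) = (l + ((0 + l)/(5 + 5))²)*(f + (5 + f²)) = (l + (l/10)²)*(5 + f + f²) = (l + l²/100)*(5 + f + f²))
-2255/p(-18, -37 + 7) = -2255*(-50/(9*(500 + 100*(-37 + 7) + 100*(-37 + 7)² + (-37 + 7)*(-18) - 18*(5 + (-37 + 7)²)))) = -2255*(-50/(9*(500 + 100*(-30) + 100*(-30)² - 30*(-18) - 18*(5 + (-30)²)))) = -2255*(-50/(9*(500 - 3000 + 100*900 + 540 - 18*(5 + 900)))) = -2255*(-50/(9*(500 - 3000 + 90000 + 540 - 18*905))) = -2255*(-50/(9*(500 - 3000 + 90000 + 540 - 16290))) = -2255/((1/100)*(-18)*71750) = -2255/(-12915) = -2255*(-1/12915) = 11/63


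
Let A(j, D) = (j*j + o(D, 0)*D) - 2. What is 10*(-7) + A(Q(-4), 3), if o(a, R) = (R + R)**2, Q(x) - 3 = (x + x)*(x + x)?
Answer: 4417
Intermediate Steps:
Q(x) = 3 + 4*x**2 (Q(x) = 3 + (x + x)*(x + x) = 3 + (2*x)*(2*x) = 3 + 4*x**2)
o(a, R) = 4*R**2 (o(a, R) = (2*R)**2 = 4*R**2)
A(j, D) = -2 + j**2 (A(j, D) = (j*j + (4*0**2)*D) - 2 = (j**2 + (4*0)*D) - 2 = (j**2 + 0*D) - 2 = (j**2 + 0) - 2 = j**2 - 2 = -2 + j**2)
10*(-7) + A(Q(-4), 3) = 10*(-7) + (-2 + (3 + 4*(-4)**2)**2) = -70 + (-2 + (3 + 4*16)**2) = -70 + (-2 + (3 + 64)**2) = -70 + (-2 + 67**2) = -70 + (-2 + 4489) = -70 + 4487 = 4417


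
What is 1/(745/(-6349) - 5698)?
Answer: -6349/36177347 ≈ -0.00017550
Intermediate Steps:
1/(745/(-6349) - 5698) = 1/(745*(-1/6349) - 5698) = 1/(-745/6349 - 5698) = 1/(-36177347/6349) = -6349/36177347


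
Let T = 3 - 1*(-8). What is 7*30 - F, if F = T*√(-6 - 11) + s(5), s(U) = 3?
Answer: 207 - 11*I*√17 ≈ 207.0 - 45.354*I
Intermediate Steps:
T = 11 (T = 3 + 8 = 11)
F = 3 + 11*I*√17 (F = 11*√(-6 - 11) + 3 = 11*√(-17) + 3 = 11*(I*√17) + 3 = 11*I*√17 + 3 = 3 + 11*I*√17 ≈ 3.0 + 45.354*I)
7*30 - F = 7*30 - (3 + 11*I*√17) = 210 + (-3 - 11*I*√17) = 207 - 11*I*√17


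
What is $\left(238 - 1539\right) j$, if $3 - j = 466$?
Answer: $602363$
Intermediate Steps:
$j = -463$ ($j = 3 - 466 = -463$)
$\left(238 - 1539\right) j = \left(238 - 1539\right) \left(-463\right) = \left(-1301\right) \left(-463\right) = 602363$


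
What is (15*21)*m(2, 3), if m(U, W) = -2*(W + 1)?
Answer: -2520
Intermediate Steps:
m(U, W) = -2 - 2*W (m(U, W) = -2*(1 + W) = -2 - 2*W)
(15*21)*m(2, 3) = (15*21)*(-2 - 2*3) = 315*(-2 - 6) = 315*(-8) = -2520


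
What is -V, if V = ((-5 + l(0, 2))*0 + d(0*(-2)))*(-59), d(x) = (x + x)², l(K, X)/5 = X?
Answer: 0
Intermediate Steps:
l(K, X) = 5*X
d(x) = 4*x² (d(x) = (2*x)² = 4*x²)
V = 0 (V = ((-5 + 5*2)*0 + 4*(0*(-2))²)*(-59) = ((-5 + 10)*0 + 4*0²)*(-59) = (5*0 + 4*0)*(-59) = (0 + 0)*(-59) = 0*(-59) = 0)
-V = -1*0 = 0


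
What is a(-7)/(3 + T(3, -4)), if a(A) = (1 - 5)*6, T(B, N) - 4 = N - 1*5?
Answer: 12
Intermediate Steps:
T(B, N) = -1 + N (T(B, N) = 4 + (N - 1*5) = 4 + (N - 5) = 4 + (-5 + N) = -1 + N)
a(A) = -24 (a(A) = -4*6 = -24)
a(-7)/(3 + T(3, -4)) = -24/(3 + (-1 - 4)) = -24/(3 - 5) = -24/(-2) = -24*(-½) = 12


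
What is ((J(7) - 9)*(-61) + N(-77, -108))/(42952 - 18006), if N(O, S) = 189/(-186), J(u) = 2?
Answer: 26411/1546652 ≈ 0.017076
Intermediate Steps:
N(O, S) = -63/62 (N(O, S) = 189*(-1/186) = -63/62)
((J(7) - 9)*(-61) + N(-77, -108))/(42952 - 18006) = ((2 - 9)*(-61) - 63/62)/(42952 - 18006) = (-7*(-61) - 63/62)/24946 = (427 - 63/62)*(1/24946) = (26411/62)*(1/24946) = 26411/1546652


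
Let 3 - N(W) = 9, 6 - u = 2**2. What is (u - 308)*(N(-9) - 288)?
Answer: 89964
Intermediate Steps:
u = 2 (u = 6 - 1*2**2 = 6 - 1*4 = 6 - 4 = 2)
N(W) = -6 (N(W) = 3 - 1*9 = 3 - 9 = -6)
(u - 308)*(N(-9) - 288) = (2 - 308)*(-6 - 288) = -306*(-294) = 89964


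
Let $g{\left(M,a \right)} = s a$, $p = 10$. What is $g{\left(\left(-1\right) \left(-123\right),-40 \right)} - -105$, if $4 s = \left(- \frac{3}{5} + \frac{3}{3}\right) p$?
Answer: $65$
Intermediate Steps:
$s = 1$ ($s = \frac{\left(- \frac{3}{5} + \frac{3}{3}\right) 10}{4} = \frac{\left(\left(-3\right) \frac{1}{5} + 3 \cdot \frac{1}{3}\right) 10}{4} = \frac{\left(- \frac{3}{5} + 1\right) 10}{4} = \frac{\frac{2}{5} \cdot 10}{4} = \frac{1}{4} \cdot 4 = 1$)
$g{\left(M,a \right)} = a$ ($g{\left(M,a \right)} = 1 a = a$)
$g{\left(\left(-1\right) \left(-123\right),-40 \right)} - -105 = -40 - -105 = -40 + 105 = 65$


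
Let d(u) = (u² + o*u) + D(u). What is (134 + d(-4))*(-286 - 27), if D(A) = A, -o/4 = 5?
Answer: -70738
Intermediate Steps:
o = -20 (o = -4*5 = -20)
d(u) = u² - 19*u (d(u) = (u² - 20*u) + u = u² - 19*u)
(134 + d(-4))*(-286 - 27) = (134 - 4*(-19 - 4))*(-286 - 27) = (134 - 4*(-23))*(-313) = (134 + 92)*(-313) = 226*(-313) = -70738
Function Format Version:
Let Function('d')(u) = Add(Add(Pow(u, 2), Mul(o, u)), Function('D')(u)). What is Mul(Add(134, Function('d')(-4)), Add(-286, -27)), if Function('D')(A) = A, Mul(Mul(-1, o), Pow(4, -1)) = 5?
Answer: -70738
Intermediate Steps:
o = -20 (o = Mul(-4, 5) = -20)
Function('d')(u) = Add(Pow(u, 2), Mul(-19, u)) (Function('d')(u) = Add(Add(Pow(u, 2), Mul(-20, u)), u) = Add(Pow(u, 2), Mul(-19, u)))
Mul(Add(134, Function('d')(-4)), Add(-286, -27)) = Mul(Add(134, Mul(-4, Add(-19, -4))), Add(-286, -27)) = Mul(Add(134, Mul(-4, -23)), -313) = Mul(Add(134, 92), -313) = Mul(226, -313) = -70738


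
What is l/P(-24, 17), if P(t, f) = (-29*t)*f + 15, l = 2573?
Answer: 2573/11847 ≈ 0.21719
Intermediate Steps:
P(t, f) = 15 - 29*f*t (P(t, f) = -29*f*t + 15 = 15 - 29*f*t)
l/P(-24, 17) = 2573/(15 - 29*17*(-24)) = 2573/(15 + 11832) = 2573/11847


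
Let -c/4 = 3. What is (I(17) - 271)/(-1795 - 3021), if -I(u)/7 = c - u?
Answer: 17/1204 ≈ 0.014120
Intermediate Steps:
c = -12 (c = -4*3 = -12)
I(u) = 84 + 7*u (I(u) = -7*(-12 - u) = 84 + 7*u)
(I(17) - 271)/(-1795 - 3021) = ((84 + 7*17) - 271)/(-1795 - 3021) = ((84 + 119) - 271)/(-4816) = (203 - 271)*(-1/4816) = -68*(-1/4816) = 17/1204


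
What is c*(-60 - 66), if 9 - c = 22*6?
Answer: 15498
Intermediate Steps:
c = -123 (c = 9 - 22*6 = 9 - 1*132 = 9 - 132 = -123)
c*(-60 - 66) = -123*(-60 - 66) = -123*(-126) = 15498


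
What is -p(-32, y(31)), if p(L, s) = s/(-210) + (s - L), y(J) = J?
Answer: -13199/210 ≈ -62.852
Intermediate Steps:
p(L, s) = -L + 209*s/210 (p(L, s) = s*(-1/210) + (s - L) = -s/210 + (s - L) = -L + 209*s/210)
-p(-32, y(31)) = -(-1*(-32) + (209/210)*31) = -(32 + 6479/210) = -1*13199/210 = -13199/210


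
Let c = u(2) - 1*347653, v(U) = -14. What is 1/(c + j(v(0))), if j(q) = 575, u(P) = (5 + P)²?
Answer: -1/347029 ≈ -2.8816e-6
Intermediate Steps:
c = -347604 (c = (5 + 2)² - 1*347653 = 7² - 347653 = 49 - 347653 = -347604)
1/(c + j(v(0))) = 1/(-347604 + 575) = 1/(-347029) = -1/347029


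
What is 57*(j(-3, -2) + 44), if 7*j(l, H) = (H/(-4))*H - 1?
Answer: 17442/7 ≈ 2491.7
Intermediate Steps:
j(l, H) = -1/7 - H**2/28 (j(l, H) = ((H/(-4))*H - 1)/7 = ((H*(-1/4))*H - 1)/7 = ((-H/4)*H - 1)/7 = (-H**2/4 - 1)/7 = (-1 - H**2/4)/7 = -1/7 - H**2/28)
57*(j(-3, -2) + 44) = 57*((-1/7 - 1/28*(-2)**2) + 44) = 57*((-1/7 - 1/28*4) + 44) = 57*((-1/7 - 1/7) + 44) = 57*(-2/7 + 44) = 57*(306/7) = 17442/7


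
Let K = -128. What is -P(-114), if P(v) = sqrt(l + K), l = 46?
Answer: -I*sqrt(82) ≈ -9.0554*I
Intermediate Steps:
P(v) = I*sqrt(82) (P(v) = sqrt(46 - 128) = sqrt(-82) = I*sqrt(82))
-P(-114) = -I*sqrt(82)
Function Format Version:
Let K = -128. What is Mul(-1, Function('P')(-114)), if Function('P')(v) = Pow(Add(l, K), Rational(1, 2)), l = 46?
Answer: Mul(-1, I, Pow(82, Rational(1, 2))) ≈ Mul(-9.0554, I)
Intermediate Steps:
Function('P')(v) = Mul(I, Pow(82, Rational(1, 2))) (Function('P')(v) = Pow(Add(46, -128), Rational(1, 2)) = Pow(-82, Rational(1, 2)) = Mul(I, Pow(82, Rational(1, 2))))
Mul(-1, Function('P')(-114)) = Mul(-1, Mul(I, Pow(82, Rational(1, 2)))) = Mul(-1, I, Pow(82, Rational(1, 2)))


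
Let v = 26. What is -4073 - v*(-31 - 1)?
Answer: -3241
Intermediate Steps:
-4073 - v*(-31 - 1) = -4073 - 26*(-31 - 1) = -4073 - 26*(-32) = -4073 - 1*(-832) = -4073 + 832 = -3241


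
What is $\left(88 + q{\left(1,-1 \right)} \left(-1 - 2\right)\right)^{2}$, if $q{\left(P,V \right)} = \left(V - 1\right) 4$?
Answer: $12544$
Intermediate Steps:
$q{\left(P,V \right)} = -4 + 4 V$ ($q{\left(P,V \right)} = \left(-1 + V\right) 4 = -4 + 4 V$)
$\left(88 + q{\left(1,-1 \right)} \left(-1 - 2\right)\right)^{2} = \left(88 + \left(-4 + 4 \left(-1\right)\right) \left(-1 - 2\right)\right)^{2} = \left(88 + \left(-4 - 4\right) \left(-1 - 2\right)\right)^{2} = \left(88 - -24\right)^{2} = \left(88 + 24\right)^{2} = 112^{2} = 12544$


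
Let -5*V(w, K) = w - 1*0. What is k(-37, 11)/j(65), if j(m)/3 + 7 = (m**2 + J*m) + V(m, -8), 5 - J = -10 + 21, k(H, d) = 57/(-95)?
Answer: -1/19075 ≈ -5.2425e-5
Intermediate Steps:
k(H, d) = -3/5 (k(H, d) = 57*(-1/95) = -3/5)
V(w, K) = -w/5 (V(w, K) = -(w - 1*0)/5 = -(w + 0)/5 = -w/5)
J = -6 (J = 5 - (-10 + 21) = 5 - 1*11 = 5 - 11 = -6)
j(m) = -21 + 3*m**2 - 93*m/5 (j(m) = -21 + 3*((m**2 - 6*m) - m/5) = -21 + 3*(m**2 - 31*m/5) = -21 + (3*m**2 - 93*m/5) = -21 + 3*m**2 - 93*m/5)
k(-37, 11)/j(65) = -3/(5*(-21 + 3*65**2 - 93/5*65)) = -3/(5*(-21 + 3*4225 - 1209)) = -3/(5*(-21 + 12675 - 1209)) = -3/5/11445 = -3/5*1/11445 = -1/19075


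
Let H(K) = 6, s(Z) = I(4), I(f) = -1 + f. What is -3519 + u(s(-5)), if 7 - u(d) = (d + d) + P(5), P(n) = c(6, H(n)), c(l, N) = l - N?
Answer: -3518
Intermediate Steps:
s(Z) = 3 (s(Z) = -1 + 4 = 3)
P(n) = 0 (P(n) = 6 - 1*6 = 6 - 6 = 0)
u(d) = 7 - 2*d (u(d) = 7 - ((d + d) + 0) = 7 - (2*d + 0) = 7 - 2*d)
-3519 + u(s(-5)) = -3519 + (7 - 2*3) = -3519 + (7 - 6) = -3519 + 1 = -3518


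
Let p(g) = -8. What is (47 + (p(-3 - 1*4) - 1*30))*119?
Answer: 1071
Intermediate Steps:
(47 + (p(-3 - 1*4) - 1*30))*119 = (47 + (-8 - 1*30))*119 = (47 + (-8 - 30))*119 = (47 - 38)*119 = 9*119 = 1071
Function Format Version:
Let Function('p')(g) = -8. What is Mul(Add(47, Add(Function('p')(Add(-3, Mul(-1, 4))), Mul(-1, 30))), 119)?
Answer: 1071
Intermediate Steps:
Mul(Add(47, Add(Function('p')(Add(-3, Mul(-1, 4))), Mul(-1, 30))), 119) = Mul(Add(47, Add(-8, Mul(-1, 30))), 119) = Mul(Add(47, Add(-8, -30)), 119) = Mul(Add(47, -38), 119) = Mul(9, 119) = 1071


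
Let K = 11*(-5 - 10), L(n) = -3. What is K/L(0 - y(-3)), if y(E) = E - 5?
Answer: 55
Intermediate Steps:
y(E) = -5 + E
K = -165 (K = 11*(-15) = -165)
K/L(0 - y(-3)) = -165/(-3) = -⅓*(-165) = 55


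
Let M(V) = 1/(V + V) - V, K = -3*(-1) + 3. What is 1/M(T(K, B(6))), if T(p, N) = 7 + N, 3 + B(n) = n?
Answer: -20/199 ≈ -0.10050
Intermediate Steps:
B(n) = -3 + n
K = 6 (K = 3 + 3 = 6)
M(V) = 1/(2*V) - V
1/M(T(K, B(6))) = 1/(1/(2*(7 + (-3 + 6))) - (7 + (-3 + 6))) = 1/(1/(2*(7 + 3)) - (7 + 3)) = 1/((½)/10 - 1*10) = 1/((½)*(⅒) - 10) = 1/(1/20 - 10) = 1/(-199/20) = -20/199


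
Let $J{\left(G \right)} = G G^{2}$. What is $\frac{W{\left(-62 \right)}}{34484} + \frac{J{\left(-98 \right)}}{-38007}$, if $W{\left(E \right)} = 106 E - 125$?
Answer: $\frac{870311677}{35422524} \approx 24.569$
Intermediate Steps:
$J{\left(G \right)} = G^{3}$
$W{\left(E \right)} = -125 + 106 E$
$\frac{W{\left(-62 \right)}}{34484} + \frac{J{\left(-98 \right)}}{-38007} = \frac{-125 + 106 \left(-62\right)}{34484} + \frac{\left(-98\right)^{3}}{-38007} = \left(-125 - 6572\right) \frac{1}{34484} - - \frac{941192}{38007} = \left(-6697\right) \frac{1}{34484} + \frac{941192}{38007} = - \frac{181}{932} + \frac{941192}{38007} = \frac{870311677}{35422524}$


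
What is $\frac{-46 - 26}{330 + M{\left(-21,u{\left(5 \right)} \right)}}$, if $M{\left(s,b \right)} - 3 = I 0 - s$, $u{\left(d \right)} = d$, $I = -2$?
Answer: $- \frac{12}{59} \approx -0.20339$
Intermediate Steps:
$M{\left(s,b \right)} = 3 - s$
$\frac{-46 - 26}{330 + M{\left(-21,u{\left(5 \right)} \right)}} = \frac{-46 - 26}{330 + \left(3 - -21\right)} = - \frac{72}{330 + \left(3 + 21\right)} = - \frac{72}{330 + 24} = - \frac{72}{354} = \left(-72\right) \frac{1}{354} = - \frac{12}{59}$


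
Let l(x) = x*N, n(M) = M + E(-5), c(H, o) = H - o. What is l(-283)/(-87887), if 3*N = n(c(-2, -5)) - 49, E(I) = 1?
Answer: -4245/87887 ≈ -0.048301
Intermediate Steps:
n(M) = 1 + M (n(M) = M + 1 = 1 + M)
N = -15 (N = ((1 + (-2 - 1*(-5))) - 49)/3 = ((1 + (-2 + 5)) - 49)/3 = ((1 + 3) - 49)/3 = (4 - 49)/3 = (⅓)*(-45) = -15)
l(x) = -15*x (l(x) = x*(-15) = -15*x)
l(-283)/(-87887) = -15*(-283)/(-87887) = 4245*(-1/87887) = -4245/87887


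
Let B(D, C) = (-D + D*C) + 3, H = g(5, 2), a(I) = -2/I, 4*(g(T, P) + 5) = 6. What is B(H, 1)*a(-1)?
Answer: 6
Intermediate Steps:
g(T, P) = -7/2 (g(T, P) = -5 + (¼)*6 = -5 + 3/2 = -7/2)
H = -7/2 ≈ -3.5000
B(D, C) = 3 - D + C*D (B(D, C) = (-D + C*D) + 3 = 3 - D + C*D)
B(H, 1)*a(-1) = (3 - 1*(-7/2) + 1*(-7/2))*(-2/(-1)) = (3 + 7/2 - 7/2)*(-2*(-1)) = 3*2 = 6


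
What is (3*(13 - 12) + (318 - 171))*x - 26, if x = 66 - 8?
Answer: 8674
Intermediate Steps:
x = 58
(3*(13 - 12) + (318 - 171))*x - 26 = (3*(13 - 12) + (318 - 171))*58 - 26 = (3*1 + 147)*58 - 26 = (3 + 147)*58 - 26 = 150*58 - 26 = 8700 - 26 = 8674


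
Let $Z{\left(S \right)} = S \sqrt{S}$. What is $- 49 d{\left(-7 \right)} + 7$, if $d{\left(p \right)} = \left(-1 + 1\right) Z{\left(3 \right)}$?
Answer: $7$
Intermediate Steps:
$Z{\left(S \right)} = S^{\frac{3}{2}}$
$d{\left(p \right)} = 0$ ($d{\left(p \right)} = \left(-1 + 1\right) 3^{\frac{3}{2}} = 0 \cdot 3 \sqrt{3} = 0$)
$- 49 d{\left(-7 \right)} + 7 = \left(-49\right) 0 + 7 = 0 + 7 = 7$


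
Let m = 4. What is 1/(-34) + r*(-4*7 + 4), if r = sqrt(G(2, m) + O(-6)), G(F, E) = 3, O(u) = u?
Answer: -1/34 - 24*I*sqrt(3) ≈ -0.029412 - 41.569*I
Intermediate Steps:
r = I*sqrt(3) (r = sqrt(3 - 6) = sqrt(-3) = I*sqrt(3) ≈ 1.732*I)
1/(-34) + r*(-4*7 + 4) = 1/(-34) + (I*sqrt(3))*(-4*7 + 4) = -1/34 + (I*sqrt(3))*(-28 + 4) = -1/34 + (I*sqrt(3))*(-24) = -1/34 - 24*I*sqrt(3)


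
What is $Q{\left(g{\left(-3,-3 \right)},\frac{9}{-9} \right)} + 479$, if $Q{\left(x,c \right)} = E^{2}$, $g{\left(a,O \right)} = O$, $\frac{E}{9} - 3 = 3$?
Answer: $3395$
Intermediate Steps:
$E = 54$ ($E = 27 + 9 \cdot 3 = 27 + 27 = 54$)
$Q{\left(x,c \right)} = 2916$ ($Q{\left(x,c \right)} = 54^{2} = 2916$)
$Q{\left(g{\left(-3,-3 \right)},\frac{9}{-9} \right)} + 479 = 2916 + 479 = 3395$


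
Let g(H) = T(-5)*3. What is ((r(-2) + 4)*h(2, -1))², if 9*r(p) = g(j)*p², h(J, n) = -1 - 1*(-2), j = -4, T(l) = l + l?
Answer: 784/9 ≈ 87.111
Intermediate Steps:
T(l) = 2*l
h(J, n) = 1 (h(J, n) = -1 + 2 = 1)
g(H) = -30 (g(H) = (2*(-5))*3 = -10*3 = -30)
r(p) = -10*p²/3 (r(p) = (-30*p²)/9 = -10*p²/3)
((r(-2) + 4)*h(2, -1))² = ((-10/3*(-2)² + 4)*1)² = ((-10/3*4 + 4)*1)² = ((-40/3 + 4)*1)² = (-28/3*1)² = (-28/3)² = 784/9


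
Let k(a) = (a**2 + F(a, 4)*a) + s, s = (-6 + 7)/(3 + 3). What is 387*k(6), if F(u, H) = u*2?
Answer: 83721/2 ≈ 41861.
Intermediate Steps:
F(u, H) = 2*u
s = 1/6 ≈ 0.16667
k(a) = 1/6 + 3*a**2 (k(a) = (a**2 + (2*a)*a) + 1/6 = (a**2 + 2*a**2) + 1/6 = 3*a**2 + 1/6 = 1/6 + 3*a**2)
387*k(6) = 387*(1/6 + 3*6**2) = 387*(1/6 + 3*36) = 387*(1/6 + 108) = 387*(649/6) = 83721/2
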